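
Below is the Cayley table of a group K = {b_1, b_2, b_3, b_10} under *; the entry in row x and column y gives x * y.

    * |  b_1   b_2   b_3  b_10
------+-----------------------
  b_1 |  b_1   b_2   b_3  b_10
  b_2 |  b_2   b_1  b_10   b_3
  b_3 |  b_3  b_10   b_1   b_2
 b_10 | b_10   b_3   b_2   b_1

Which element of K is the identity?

b_1

The identity e satisfies e * x = x for all x, so its row in the table reproduces the column headers.
Row b_1 reads: b_1, b_2, b_3, b_10 — exactly the header order. So b_1 is the identity.
(Structurally, K here is isomorphic to the Klein four-group V_4.)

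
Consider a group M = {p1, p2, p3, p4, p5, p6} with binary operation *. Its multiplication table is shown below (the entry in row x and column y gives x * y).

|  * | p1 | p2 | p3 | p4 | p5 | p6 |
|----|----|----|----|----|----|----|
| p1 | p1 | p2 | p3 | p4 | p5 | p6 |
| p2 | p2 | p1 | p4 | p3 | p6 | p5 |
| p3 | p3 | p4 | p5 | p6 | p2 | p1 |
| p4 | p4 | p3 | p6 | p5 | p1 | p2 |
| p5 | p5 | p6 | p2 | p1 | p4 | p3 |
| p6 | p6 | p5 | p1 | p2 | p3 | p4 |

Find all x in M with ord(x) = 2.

Identity is p1. Compute the order of each non-identity element by repeated multiplication:
  p2: p2 → p1  (order 2)
  p3: p3 → p5 → p2 → p4 → p6 → p1  (order 6)
  p4: p4 → p5 → p1  (order 3)
  p5: p5 → p4 → p1  (order 3)
  p6: p6 → p4 → p2 → p5 → p3 → p1  (order 6)
Elements of order 2: {p2}.

{p2}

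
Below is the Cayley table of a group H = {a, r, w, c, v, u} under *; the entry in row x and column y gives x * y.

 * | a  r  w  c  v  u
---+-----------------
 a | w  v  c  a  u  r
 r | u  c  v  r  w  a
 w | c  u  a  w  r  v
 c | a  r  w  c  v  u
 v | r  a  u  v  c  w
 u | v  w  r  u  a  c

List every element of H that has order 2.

{r, u, v}

Identity is c. Compute the order of each non-identity element by repeated multiplication:
  a: a → w → c  (order 3)
  r: r → c  (order 2)
  w: w → a → c  (order 3)
  v: v → c  (order 2)
  u: u → c  (order 2)
Elements of order 2: {r, u, v}.
(Structurally, H here is isomorphic to the symmetric group S_3.)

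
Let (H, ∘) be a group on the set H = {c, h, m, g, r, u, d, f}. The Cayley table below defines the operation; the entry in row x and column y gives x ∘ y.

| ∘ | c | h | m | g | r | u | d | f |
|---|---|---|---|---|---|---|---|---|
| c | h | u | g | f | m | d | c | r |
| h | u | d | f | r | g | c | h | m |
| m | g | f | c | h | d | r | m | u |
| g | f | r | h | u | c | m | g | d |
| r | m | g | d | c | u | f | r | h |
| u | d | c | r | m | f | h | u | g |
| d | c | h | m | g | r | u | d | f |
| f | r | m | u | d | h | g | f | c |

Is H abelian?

Yes

Check whether the table is symmetric across its main diagonal.
Every entry (row x, col y) equals the entry (row y, col x), so H is abelian.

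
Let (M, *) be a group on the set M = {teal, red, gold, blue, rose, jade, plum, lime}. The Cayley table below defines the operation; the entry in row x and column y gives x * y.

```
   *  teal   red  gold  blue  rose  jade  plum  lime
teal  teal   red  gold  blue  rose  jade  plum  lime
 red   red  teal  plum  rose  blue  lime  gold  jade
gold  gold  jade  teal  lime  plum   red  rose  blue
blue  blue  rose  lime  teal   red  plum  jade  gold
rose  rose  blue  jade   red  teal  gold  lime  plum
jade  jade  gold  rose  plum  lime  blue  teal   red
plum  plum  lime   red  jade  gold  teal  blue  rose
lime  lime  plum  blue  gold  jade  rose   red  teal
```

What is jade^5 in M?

jade^1 = jade
jade^2 = jade * jade = blue
jade^3 = blue * jade = plum
jade^4 = plum * jade = teal
jade^5 = teal * jade = jade
(Structurally, M here is isomorphic to the dihedral group D_4.)

jade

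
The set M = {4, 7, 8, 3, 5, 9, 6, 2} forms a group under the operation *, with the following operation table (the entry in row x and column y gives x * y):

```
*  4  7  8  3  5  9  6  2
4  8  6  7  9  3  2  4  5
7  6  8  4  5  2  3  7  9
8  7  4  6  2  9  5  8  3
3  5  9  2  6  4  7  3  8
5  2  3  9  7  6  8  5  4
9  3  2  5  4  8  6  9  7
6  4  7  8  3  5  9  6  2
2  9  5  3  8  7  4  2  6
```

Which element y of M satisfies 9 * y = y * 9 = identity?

First locate the identity: row 6 matches the header, so 6 is the identity.
Scan row 9 for 6: 9 * 9 = 6. Hence 9^(-1) = 9.

9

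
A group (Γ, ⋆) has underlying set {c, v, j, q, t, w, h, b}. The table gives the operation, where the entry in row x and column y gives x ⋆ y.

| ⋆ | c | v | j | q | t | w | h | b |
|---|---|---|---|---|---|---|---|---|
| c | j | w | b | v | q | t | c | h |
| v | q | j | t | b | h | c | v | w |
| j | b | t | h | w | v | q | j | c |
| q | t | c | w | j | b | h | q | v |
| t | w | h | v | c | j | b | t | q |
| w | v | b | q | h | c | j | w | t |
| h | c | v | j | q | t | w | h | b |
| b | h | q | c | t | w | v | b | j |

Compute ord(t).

The identity element is h (its row matches the header).
t^1 = t
t^2 = t ⋆ t = j
t^3 = j ⋆ t = v
t^4 = v ⋆ t = h
The first power of t equal to the identity is t^4, so ord(t) = 4.

4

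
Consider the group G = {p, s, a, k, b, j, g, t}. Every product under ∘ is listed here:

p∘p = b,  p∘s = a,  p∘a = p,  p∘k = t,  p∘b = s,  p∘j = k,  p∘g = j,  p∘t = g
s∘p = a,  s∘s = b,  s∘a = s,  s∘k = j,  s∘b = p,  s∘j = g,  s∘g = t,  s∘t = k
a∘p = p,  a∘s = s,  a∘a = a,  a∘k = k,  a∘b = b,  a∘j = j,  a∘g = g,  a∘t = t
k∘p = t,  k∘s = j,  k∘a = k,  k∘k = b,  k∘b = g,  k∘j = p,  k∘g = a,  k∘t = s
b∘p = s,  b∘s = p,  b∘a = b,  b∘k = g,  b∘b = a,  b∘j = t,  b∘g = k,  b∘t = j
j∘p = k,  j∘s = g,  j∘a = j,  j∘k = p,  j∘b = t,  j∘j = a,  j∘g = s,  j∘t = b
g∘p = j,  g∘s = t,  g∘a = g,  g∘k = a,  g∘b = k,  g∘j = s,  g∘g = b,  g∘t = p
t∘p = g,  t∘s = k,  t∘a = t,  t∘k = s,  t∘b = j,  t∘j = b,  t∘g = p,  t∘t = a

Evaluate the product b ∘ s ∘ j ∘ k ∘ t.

j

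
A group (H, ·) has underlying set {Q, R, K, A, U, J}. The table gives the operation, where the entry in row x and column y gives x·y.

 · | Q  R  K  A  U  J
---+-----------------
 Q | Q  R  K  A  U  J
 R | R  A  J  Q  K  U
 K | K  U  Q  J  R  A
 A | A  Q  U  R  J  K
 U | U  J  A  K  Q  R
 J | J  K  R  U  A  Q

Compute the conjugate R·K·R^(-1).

U

The identity is Q. In row R, the entry Q sits in column A, so R^(-1) = A.
R·K = J
J·A = U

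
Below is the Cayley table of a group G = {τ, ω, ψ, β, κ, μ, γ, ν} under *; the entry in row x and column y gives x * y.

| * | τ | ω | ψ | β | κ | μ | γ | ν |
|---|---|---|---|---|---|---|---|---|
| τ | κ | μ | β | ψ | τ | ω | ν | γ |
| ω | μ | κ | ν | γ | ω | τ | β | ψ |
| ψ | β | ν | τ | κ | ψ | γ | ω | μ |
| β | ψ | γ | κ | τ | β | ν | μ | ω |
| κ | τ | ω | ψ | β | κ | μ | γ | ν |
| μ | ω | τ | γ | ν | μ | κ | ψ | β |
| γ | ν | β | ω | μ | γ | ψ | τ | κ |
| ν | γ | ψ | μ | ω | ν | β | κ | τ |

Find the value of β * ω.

γ

Read row β, column ω: β * ω = γ.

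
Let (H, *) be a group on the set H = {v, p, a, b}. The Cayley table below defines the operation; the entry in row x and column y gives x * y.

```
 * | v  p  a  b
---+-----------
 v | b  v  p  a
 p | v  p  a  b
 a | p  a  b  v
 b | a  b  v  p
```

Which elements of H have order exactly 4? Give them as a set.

Identity is p. Compute the order of each non-identity element by repeated multiplication:
  v: v → b → a → p  (order 4)
  a: a → b → v → p  (order 4)
  b: b → p  (order 2)
Elements of order 4: {a, v}.

{a, v}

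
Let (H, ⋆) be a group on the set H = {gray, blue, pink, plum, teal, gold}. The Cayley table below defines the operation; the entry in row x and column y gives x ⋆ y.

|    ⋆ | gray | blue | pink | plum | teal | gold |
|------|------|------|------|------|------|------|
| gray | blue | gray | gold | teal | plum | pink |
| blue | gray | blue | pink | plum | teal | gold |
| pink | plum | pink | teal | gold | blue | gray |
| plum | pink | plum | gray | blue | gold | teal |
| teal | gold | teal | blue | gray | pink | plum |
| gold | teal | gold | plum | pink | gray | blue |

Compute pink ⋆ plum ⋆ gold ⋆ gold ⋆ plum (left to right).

pink

pink ⋆ plum = gold
gold ⋆ gold = blue
blue ⋆ gold = gold
gold ⋆ plum = pink
(Structurally, H here is isomorphic to the symmetric group S_3.)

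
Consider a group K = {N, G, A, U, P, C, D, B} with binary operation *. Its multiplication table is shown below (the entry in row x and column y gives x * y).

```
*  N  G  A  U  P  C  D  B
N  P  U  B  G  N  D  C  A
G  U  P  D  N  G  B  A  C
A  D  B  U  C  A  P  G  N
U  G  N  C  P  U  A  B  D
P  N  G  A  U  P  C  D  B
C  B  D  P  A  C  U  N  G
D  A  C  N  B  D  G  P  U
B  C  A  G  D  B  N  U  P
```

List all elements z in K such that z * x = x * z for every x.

{P, U}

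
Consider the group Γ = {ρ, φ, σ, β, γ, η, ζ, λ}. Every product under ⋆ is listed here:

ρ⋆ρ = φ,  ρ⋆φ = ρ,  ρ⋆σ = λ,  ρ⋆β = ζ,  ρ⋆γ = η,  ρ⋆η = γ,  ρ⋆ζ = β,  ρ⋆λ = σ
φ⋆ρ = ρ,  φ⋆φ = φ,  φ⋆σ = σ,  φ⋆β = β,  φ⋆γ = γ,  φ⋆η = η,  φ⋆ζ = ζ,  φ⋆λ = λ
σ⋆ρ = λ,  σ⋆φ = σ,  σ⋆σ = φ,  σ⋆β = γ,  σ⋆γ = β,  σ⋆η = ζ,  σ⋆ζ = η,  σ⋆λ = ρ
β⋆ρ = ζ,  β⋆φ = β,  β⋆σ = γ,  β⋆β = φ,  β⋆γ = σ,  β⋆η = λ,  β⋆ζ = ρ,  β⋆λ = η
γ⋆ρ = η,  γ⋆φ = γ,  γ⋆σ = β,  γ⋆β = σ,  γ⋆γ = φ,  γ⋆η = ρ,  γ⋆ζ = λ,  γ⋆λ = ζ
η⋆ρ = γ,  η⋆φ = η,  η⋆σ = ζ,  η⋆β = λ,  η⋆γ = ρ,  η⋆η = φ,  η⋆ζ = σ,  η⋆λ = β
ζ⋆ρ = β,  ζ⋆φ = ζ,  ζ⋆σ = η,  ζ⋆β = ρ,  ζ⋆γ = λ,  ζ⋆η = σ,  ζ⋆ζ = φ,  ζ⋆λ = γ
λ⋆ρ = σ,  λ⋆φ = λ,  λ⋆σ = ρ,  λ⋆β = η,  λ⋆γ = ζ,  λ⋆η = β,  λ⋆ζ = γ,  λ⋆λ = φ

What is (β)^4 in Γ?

β^1 = β
β^2 = β ⋆ β = φ
β^3 = φ ⋆ β = β
β^4 = β ⋆ β = φ

φ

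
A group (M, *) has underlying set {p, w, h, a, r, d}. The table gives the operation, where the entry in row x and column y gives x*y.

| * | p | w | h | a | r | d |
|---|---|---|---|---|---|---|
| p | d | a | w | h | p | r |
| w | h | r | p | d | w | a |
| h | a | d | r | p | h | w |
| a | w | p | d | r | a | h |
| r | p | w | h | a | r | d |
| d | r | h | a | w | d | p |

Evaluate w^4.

w^1 = w
w^2 = w*w = r
w^3 = r*w = w
w^4 = w*w = r

r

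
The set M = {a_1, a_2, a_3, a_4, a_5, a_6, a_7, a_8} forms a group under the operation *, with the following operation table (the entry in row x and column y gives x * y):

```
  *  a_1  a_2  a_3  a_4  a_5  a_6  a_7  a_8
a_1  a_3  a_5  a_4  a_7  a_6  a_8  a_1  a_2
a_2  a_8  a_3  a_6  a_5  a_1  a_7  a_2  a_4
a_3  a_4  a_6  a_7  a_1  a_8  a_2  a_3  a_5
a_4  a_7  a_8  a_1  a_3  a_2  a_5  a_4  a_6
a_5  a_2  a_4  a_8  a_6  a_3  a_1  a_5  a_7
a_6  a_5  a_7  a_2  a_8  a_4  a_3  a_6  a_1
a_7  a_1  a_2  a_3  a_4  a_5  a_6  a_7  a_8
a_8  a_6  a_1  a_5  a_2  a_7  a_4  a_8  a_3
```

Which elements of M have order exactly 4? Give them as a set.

{a_1, a_2, a_4, a_5, a_6, a_8}

Identity is a_7. Compute the order of each non-identity element by repeated multiplication:
  a_1: a_1 → a_3 → a_4 → a_7  (order 4)
  a_2: a_2 → a_3 → a_6 → a_7  (order 4)
  a_3: a_3 → a_7  (order 2)
  a_4: a_4 → a_3 → a_1 → a_7  (order 4)
  a_5: a_5 → a_3 → a_8 → a_7  (order 4)
  a_6: a_6 → a_3 → a_2 → a_7  (order 4)
  a_8: a_8 → a_3 → a_5 → a_7  (order 4)
Elements of order 4: {a_1, a_2, a_4, a_5, a_6, a_8}.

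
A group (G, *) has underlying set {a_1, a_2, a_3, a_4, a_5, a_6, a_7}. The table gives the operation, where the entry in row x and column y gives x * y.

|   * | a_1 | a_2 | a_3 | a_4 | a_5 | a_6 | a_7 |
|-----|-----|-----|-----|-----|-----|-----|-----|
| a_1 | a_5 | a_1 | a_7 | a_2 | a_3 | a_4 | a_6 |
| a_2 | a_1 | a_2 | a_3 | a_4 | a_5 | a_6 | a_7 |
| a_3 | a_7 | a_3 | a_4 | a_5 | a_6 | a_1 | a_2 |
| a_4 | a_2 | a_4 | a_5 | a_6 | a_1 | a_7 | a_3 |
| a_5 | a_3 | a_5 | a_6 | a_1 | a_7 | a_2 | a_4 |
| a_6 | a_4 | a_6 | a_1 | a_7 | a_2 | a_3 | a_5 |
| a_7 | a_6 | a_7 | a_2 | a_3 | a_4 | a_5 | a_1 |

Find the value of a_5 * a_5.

a_7

Read row a_5, column a_5: a_5 * a_5 = a_7.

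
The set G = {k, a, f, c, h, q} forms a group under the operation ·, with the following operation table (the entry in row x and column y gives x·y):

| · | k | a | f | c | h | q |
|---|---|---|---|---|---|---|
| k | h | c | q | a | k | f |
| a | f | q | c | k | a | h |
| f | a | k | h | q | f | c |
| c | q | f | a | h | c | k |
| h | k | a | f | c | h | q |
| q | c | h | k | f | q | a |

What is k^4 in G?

k^1 = k
k^2 = k·k = h
k^3 = h·k = k
k^4 = k·k = h

h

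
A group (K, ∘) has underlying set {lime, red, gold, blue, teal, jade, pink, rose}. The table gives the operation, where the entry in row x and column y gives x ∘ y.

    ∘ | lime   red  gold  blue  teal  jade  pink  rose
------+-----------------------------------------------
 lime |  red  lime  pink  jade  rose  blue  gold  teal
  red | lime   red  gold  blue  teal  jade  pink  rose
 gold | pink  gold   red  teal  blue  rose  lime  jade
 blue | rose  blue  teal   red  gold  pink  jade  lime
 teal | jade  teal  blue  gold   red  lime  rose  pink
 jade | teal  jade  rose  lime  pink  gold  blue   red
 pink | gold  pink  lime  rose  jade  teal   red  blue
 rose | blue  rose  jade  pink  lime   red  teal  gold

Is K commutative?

No

rose ∘ blue = pink but blue ∘ rose = lime.
Since rose and blue do not commute, K is not abelian.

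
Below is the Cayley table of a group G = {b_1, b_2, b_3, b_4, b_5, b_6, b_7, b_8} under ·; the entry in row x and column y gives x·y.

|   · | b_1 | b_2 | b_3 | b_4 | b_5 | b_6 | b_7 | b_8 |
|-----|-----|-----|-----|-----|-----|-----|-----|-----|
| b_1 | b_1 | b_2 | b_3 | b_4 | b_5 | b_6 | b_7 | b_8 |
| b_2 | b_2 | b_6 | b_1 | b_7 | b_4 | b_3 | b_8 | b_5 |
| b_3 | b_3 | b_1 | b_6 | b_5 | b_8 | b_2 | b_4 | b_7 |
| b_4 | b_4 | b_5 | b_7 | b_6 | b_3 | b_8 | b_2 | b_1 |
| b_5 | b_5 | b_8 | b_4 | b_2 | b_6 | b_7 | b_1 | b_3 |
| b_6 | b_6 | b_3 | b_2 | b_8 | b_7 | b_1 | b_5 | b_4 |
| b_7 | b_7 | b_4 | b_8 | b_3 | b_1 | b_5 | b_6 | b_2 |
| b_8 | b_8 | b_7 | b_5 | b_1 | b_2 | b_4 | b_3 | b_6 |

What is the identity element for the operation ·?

The identity e satisfies e·x = x for all x, so its row in the table reproduces the column headers.
Row b_1 reads: b_1, b_2, b_3, b_4, b_5, b_6, b_7, b_8 — exactly the header order. So b_1 is the identity.

b_1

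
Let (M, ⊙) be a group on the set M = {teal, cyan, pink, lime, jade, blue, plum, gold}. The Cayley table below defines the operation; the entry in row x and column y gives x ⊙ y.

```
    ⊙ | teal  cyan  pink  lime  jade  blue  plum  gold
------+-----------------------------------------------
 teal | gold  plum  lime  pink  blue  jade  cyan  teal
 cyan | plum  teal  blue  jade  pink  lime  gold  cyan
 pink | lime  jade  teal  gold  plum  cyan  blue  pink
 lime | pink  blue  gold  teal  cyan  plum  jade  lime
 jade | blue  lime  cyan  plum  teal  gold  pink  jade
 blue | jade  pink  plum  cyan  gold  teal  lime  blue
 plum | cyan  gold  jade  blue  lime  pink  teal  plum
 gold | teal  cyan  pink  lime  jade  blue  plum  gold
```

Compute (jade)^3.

blue

jade^1 = jade
jade^2 = jade ⊙ jade = teal
jade^3 = teal ⊙ jade = blue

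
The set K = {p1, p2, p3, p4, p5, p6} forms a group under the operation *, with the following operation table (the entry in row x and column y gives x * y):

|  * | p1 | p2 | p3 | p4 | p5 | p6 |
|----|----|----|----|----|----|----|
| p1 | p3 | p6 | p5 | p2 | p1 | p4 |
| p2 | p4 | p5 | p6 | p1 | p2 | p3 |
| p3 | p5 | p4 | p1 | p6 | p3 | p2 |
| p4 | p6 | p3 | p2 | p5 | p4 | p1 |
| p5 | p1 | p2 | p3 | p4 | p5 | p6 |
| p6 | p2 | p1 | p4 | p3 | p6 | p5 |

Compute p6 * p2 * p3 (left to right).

p5

p6 * p2 = p1
p1 * p3 = p5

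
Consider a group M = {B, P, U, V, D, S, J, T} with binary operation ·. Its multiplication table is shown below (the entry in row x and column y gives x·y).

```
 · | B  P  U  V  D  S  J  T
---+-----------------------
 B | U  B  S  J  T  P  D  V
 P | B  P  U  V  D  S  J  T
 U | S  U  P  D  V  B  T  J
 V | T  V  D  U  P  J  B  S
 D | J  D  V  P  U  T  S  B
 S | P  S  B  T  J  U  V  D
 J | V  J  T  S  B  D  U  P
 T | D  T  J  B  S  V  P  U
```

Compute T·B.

D

Read row T, column B: T·B = D.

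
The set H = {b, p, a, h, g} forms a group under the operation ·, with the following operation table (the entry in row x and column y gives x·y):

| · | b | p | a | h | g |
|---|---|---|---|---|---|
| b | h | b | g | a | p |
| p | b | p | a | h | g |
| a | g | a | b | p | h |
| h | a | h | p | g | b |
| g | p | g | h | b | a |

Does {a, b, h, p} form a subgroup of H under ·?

a·b = g, which is not in {a, b, h, p}.
The subset is not closed under ·, so it is not a subgroup.

No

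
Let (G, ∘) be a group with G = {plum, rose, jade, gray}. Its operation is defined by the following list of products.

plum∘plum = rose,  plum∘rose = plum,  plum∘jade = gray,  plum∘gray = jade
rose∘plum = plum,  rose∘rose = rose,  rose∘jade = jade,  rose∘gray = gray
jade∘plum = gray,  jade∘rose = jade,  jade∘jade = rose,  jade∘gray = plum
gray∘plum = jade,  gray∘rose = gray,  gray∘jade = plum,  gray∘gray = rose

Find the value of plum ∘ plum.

rose

Read row plum, column plum: plum ∘ plum = rose.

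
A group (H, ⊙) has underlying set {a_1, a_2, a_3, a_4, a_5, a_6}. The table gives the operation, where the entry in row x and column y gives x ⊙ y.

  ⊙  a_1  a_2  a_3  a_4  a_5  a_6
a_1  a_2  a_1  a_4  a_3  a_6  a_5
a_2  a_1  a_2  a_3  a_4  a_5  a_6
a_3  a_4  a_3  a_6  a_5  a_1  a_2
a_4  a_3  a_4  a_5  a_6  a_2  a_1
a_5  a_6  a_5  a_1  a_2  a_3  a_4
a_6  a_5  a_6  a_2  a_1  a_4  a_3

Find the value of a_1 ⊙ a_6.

a_5

Read row a_1, column a_6: a_1 ⊙ a_6 = a_5.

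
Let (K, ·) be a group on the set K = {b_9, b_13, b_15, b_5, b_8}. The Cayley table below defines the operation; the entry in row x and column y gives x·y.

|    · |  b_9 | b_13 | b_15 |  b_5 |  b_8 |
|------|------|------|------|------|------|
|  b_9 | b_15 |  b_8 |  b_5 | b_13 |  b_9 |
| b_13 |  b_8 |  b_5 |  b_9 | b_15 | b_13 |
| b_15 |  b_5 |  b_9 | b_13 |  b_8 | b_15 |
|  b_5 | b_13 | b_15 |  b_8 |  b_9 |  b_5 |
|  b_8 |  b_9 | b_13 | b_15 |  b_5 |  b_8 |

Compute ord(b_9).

The identity element is b_8 (its row matches the header).
b_9^1 = b_9
b_9^2 = b_9·b_9 = b_15
b_9^3 = b_15·b_9 = b_5
b_9^4 = b_5·b_9 = b_13
b_9^5 = b_13·b_9 = b_8
The first power of b_9 equal to the identity is b_9^5, so ord(b_9) = 5.

5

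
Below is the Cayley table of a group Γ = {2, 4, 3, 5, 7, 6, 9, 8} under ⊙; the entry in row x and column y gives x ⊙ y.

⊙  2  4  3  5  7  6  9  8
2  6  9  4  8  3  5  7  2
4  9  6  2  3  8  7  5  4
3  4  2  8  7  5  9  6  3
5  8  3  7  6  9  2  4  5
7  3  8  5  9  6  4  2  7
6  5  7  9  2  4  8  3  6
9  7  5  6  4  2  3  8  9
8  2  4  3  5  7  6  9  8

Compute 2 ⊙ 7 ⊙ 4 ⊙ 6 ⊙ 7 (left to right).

9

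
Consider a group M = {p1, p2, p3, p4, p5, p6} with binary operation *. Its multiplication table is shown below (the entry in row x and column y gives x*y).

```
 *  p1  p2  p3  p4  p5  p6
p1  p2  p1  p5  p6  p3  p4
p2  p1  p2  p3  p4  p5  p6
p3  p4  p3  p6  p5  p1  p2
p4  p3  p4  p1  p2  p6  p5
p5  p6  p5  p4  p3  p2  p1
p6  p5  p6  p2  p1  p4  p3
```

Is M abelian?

No

p6*p5 = p4 but p5*p6 = p1.
Since p6 and p5 do not commute, M is not abelian.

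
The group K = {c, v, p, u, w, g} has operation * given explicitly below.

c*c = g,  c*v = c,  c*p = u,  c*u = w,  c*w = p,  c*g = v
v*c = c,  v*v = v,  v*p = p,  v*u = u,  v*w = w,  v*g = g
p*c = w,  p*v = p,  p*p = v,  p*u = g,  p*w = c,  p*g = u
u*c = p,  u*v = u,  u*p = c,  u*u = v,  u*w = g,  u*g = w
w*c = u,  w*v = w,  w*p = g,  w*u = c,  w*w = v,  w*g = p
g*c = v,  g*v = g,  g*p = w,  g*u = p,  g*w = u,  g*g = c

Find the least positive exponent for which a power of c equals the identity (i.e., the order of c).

3

The identity element is v (its row matches the header).
c^1 = c
c^2 = c*c = g
c^3 = g*c = v
The first power of c equal to the identity is c^3, so ord(c) = 3.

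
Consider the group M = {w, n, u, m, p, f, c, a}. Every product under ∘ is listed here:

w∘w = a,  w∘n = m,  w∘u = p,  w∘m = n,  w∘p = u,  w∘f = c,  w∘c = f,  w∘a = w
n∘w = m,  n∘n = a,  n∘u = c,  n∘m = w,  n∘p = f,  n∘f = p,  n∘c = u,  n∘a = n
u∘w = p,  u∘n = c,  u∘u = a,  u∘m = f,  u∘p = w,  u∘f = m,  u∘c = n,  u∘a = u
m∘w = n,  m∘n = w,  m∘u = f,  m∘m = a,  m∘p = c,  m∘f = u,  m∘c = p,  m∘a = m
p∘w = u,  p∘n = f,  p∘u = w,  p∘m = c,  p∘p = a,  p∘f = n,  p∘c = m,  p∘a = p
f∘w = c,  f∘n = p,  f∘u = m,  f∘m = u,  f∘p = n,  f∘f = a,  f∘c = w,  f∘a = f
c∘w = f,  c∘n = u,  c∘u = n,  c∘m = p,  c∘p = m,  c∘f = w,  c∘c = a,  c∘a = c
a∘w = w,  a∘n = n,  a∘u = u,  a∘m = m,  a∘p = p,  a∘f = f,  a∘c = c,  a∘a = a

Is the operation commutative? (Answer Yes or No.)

Check whether the table is symmetric across its main diagonal.
Every entry (row x, col y) equals the entry (row y, col x), so M is abelian.

Yes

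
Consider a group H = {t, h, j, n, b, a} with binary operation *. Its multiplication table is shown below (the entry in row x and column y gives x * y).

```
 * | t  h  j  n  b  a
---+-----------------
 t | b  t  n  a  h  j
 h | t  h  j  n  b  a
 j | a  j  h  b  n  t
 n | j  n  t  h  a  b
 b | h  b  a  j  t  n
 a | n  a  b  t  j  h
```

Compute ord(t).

3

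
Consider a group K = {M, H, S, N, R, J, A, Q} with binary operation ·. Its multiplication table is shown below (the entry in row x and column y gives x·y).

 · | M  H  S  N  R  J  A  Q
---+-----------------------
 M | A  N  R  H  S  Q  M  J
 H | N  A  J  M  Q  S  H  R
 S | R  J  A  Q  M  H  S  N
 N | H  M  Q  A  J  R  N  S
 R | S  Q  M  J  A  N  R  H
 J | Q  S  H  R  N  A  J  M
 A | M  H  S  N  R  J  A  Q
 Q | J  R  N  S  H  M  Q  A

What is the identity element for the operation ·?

A

The identity e satisfies e·x = x for all x, so its row in the table reproduces the column headers.
Row A reads: M, H, S, N, R, J, A, Q — exactly the header order. So A is the identity.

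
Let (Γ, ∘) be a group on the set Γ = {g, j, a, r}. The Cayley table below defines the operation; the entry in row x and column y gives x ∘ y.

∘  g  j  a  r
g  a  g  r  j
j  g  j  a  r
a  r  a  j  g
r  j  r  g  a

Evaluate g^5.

g^1 = g
g^2 = g ∘ g = a
g^3 = a ∘ g = r
g^4 = r ∘ g = j
g^5 = j ∘ g = g
(Structurally, Γ here is isomorphic to the cyclic group Z_4.)

g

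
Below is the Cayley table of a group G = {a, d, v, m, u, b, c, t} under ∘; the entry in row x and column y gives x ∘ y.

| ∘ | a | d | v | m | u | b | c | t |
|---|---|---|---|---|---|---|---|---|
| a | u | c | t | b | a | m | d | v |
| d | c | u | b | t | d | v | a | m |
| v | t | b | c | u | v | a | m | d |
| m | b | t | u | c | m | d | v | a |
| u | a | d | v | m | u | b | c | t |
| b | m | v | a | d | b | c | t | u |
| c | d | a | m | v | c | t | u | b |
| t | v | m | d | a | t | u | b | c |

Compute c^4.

c^1 = c
c^2 = c ∘ c = u
c^3 = u ∘ c = c
c^4 = c ∘ c = u
(Structurally, G here is isomorphic to Z_2 x Z_4.)

u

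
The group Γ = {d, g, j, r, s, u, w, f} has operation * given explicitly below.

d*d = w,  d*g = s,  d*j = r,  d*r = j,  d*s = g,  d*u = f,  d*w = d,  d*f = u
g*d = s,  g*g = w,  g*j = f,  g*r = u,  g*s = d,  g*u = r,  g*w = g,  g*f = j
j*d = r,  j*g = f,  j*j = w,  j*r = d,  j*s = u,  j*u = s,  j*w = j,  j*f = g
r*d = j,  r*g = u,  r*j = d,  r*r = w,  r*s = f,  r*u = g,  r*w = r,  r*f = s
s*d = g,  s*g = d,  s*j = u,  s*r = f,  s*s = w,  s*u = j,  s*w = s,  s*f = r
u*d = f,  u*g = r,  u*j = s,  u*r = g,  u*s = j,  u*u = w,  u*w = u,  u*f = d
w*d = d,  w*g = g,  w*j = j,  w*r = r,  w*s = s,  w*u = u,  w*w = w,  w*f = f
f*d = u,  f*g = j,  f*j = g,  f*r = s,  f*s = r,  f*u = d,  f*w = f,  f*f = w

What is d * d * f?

d * d = w
w * f = f

f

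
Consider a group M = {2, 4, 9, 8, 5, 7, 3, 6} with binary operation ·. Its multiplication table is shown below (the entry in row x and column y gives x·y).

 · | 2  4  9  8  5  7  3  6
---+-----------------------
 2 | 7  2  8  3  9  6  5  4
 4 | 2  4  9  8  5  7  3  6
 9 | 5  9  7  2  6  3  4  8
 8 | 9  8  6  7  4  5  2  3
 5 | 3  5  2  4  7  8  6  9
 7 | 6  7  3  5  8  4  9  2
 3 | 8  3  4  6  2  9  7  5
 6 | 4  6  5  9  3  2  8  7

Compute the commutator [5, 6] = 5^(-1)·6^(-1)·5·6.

7

Identity is 4; from the table 5^(-1) = 8 and 6^(-1) = 2.
8·2 = 9
9·5 = 6
6·6 = 7
(Structurally, M here is isomorphic to the quaternion group Q_8.)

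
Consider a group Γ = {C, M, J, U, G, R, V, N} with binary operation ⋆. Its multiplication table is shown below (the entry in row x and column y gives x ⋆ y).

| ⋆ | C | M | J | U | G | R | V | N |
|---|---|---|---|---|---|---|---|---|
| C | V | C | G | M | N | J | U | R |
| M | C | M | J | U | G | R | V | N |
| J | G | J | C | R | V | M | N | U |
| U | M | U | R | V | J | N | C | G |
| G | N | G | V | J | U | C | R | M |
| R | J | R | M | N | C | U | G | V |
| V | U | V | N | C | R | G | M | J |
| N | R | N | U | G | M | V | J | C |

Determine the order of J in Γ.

The identity element is M (its row matches the header).
J^1 = J
J^2 = J ⋆ J = C
J^3 = C ⋆ J = G
J^4 = G ⋆ J = V
J^5 = V ⋆ J = N
J^6 = N ⋆ J = U
J^7 = U ⋆ J = R
J^8 = R ⋆ J = M
The first power of J equal to the identity is J^8, so ord(J) = 8.

8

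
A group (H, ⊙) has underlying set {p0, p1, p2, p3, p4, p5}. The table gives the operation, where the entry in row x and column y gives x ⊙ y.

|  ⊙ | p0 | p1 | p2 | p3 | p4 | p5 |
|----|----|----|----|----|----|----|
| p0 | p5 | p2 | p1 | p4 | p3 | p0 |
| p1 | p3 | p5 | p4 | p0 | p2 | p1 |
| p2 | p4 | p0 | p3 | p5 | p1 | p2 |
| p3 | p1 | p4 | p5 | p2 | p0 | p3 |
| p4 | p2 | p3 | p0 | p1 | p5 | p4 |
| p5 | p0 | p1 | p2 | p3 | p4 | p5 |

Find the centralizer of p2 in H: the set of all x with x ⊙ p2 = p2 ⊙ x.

{p2, p3, p5}

Compare row p2 with column p2 entry by entry.
p3 ⊙ p2 = p5 = p2 ⊙ p3, so p3 commutes with p2.
p0 ⊙ p2 = p1 but p2 ⊙ p0 = p4, so p0 does not.
Collecting the elements that commute with p2: C(p2) = {p2, p3, p5}.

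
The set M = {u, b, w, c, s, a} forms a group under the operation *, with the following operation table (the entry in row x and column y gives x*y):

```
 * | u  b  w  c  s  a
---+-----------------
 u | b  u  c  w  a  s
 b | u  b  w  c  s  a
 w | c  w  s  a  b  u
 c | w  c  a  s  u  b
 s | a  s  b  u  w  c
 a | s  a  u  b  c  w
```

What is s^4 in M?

s^1 = s
s^2 = s*s = w
s^3 = w*s = b
s^4 = b*s = s
(Structurally, M here is isomorphic to the cyclic group Z_6.)

s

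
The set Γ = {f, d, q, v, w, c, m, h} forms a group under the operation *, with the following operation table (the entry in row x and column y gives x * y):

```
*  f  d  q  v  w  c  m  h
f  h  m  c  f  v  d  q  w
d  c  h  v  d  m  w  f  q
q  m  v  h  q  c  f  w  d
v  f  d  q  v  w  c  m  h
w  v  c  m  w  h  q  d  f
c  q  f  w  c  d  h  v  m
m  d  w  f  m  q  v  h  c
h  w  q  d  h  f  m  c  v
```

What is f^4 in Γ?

f^1 = f
f^2 = f * f = h
f^3 = h * f = w
f^4 = w * f = v

v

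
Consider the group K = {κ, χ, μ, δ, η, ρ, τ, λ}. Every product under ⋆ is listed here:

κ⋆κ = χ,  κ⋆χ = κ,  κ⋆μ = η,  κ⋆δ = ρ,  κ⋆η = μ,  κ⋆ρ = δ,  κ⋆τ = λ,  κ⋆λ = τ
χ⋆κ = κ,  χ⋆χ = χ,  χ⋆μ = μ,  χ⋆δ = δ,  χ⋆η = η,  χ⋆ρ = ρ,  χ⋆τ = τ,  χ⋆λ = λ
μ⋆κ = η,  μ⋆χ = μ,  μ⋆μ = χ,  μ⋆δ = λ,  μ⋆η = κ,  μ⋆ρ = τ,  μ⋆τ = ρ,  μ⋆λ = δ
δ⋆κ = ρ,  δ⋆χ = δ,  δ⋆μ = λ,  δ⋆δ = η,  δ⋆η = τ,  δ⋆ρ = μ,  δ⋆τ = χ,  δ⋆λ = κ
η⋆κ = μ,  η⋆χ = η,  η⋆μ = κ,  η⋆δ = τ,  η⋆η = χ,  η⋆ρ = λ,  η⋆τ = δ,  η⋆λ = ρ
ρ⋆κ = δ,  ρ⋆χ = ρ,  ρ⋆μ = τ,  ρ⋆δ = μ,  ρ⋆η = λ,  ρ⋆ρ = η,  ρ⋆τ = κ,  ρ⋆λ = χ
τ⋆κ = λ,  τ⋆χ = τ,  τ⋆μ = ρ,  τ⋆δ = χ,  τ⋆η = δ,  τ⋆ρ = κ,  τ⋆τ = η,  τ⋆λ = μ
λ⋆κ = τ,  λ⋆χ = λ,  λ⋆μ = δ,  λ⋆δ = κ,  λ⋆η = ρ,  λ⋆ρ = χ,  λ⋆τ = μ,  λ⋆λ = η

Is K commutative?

Yes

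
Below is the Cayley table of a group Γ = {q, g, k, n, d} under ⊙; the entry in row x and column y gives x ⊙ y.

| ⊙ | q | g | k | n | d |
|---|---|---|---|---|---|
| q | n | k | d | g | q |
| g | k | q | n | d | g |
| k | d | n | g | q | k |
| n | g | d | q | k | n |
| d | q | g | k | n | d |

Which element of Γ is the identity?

d

The identity e satisfies e ⊙ x = x for all x, so its row in the table reproduces the column headers.
Row d reads: q, g, k, n, d — exactly the header order. So d is the identity.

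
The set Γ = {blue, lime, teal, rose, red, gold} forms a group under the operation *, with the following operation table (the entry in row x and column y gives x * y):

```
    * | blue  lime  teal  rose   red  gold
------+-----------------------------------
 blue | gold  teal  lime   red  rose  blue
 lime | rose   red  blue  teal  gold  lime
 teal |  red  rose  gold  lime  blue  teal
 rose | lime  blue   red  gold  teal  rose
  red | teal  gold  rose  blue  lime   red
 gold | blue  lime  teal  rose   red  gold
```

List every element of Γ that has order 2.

{blue, rose, teal}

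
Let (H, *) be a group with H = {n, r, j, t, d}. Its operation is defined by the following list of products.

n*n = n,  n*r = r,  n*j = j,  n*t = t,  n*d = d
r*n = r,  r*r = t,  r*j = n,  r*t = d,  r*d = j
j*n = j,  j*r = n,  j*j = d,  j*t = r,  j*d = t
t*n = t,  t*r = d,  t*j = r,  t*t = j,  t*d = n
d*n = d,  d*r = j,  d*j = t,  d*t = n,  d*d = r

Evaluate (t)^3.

r

t^1 = t
t^2 = t*t = j
t^3 = j*t = r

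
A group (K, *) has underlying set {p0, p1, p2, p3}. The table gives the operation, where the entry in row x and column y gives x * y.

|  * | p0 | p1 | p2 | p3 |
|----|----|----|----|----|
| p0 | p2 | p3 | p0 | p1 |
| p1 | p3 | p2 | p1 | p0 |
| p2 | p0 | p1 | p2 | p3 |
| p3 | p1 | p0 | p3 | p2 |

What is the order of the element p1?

The identity element is p2 (its row matches the header).
p1^1 = p1
p1^2 = p1 * p1 = p2
The first power of p1 equal to the identity is p1^2, so ord(p1) = 2.

2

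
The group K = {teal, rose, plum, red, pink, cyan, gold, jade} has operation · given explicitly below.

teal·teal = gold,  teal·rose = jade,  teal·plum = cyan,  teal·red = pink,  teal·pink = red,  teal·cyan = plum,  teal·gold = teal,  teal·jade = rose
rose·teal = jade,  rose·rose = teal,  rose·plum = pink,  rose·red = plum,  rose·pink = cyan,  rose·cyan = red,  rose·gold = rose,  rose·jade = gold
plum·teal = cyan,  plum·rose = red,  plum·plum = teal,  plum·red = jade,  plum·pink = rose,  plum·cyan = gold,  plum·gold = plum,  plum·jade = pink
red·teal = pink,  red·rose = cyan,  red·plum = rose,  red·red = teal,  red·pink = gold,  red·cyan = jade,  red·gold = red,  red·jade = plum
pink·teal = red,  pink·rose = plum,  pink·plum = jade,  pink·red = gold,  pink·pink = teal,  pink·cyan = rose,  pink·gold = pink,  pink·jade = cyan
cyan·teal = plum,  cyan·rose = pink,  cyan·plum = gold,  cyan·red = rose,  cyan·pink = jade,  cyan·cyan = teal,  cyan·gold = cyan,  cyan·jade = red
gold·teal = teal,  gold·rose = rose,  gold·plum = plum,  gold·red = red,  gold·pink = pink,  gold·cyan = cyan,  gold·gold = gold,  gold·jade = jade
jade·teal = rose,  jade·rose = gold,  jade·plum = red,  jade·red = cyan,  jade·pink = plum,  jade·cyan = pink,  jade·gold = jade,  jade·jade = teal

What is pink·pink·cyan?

pink·pink = teal
teal·cyan = plum

plum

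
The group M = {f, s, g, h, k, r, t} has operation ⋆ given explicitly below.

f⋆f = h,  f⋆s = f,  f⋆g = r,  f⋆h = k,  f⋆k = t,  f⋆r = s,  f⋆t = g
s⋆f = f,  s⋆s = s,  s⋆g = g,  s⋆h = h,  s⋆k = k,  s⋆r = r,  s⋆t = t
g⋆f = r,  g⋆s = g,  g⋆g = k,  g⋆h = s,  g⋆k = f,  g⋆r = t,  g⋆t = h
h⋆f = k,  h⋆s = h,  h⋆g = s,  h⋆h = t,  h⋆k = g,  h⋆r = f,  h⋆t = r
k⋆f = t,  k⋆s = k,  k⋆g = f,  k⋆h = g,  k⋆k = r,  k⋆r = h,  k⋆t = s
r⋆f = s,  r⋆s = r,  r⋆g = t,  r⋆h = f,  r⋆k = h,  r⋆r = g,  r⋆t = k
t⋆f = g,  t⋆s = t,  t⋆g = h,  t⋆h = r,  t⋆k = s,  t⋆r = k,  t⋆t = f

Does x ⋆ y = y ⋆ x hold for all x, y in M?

Check whether the table is symmetric across its main diagonal.
Every entry (row x, col y) equals the entry (row y, col x), so M is abelian.

Yes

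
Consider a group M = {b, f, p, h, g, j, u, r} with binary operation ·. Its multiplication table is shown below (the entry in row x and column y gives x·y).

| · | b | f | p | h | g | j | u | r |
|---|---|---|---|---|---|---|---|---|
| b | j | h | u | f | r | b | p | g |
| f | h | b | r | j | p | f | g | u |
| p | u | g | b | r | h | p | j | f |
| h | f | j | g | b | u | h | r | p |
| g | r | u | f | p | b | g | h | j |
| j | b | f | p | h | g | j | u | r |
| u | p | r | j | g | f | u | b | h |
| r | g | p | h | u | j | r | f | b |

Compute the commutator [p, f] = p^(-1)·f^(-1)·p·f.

Identity is j; from the table p^(-1) = u and f^(-1) = h.
u·h = g
g·p = f
f·f = b
(Structurally, M here is isomorphic to the quaternion group Q_8.)

b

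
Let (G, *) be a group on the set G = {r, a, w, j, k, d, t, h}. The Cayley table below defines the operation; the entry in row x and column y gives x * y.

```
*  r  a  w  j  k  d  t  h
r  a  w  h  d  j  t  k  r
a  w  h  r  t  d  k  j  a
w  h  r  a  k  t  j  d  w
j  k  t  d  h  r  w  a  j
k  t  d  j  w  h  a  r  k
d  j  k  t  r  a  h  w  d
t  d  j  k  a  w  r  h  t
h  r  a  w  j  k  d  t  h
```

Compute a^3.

a

a^1 = a
a^2 = a * a = h
a^3 = h * a = a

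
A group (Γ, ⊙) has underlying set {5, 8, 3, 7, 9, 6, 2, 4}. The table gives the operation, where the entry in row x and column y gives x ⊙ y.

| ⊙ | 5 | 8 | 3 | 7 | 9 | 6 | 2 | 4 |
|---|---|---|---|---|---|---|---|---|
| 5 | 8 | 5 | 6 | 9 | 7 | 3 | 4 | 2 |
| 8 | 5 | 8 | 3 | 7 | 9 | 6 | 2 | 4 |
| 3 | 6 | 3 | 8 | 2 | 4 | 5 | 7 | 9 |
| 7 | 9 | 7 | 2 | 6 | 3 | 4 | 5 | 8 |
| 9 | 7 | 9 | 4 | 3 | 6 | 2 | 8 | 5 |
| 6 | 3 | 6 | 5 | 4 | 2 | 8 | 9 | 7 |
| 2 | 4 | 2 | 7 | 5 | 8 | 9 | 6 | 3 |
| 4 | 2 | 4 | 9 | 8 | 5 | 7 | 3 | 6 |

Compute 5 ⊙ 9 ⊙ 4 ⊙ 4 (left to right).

4

5 ⊙ 9 = 7
7 ⊙ 4 = 8
8 ⊙ 4 = 4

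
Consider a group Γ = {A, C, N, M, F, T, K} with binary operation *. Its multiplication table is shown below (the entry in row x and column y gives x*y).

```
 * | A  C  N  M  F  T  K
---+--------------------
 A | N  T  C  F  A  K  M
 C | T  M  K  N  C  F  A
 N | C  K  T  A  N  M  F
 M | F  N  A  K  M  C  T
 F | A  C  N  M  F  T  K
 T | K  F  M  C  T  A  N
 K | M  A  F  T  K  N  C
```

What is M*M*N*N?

N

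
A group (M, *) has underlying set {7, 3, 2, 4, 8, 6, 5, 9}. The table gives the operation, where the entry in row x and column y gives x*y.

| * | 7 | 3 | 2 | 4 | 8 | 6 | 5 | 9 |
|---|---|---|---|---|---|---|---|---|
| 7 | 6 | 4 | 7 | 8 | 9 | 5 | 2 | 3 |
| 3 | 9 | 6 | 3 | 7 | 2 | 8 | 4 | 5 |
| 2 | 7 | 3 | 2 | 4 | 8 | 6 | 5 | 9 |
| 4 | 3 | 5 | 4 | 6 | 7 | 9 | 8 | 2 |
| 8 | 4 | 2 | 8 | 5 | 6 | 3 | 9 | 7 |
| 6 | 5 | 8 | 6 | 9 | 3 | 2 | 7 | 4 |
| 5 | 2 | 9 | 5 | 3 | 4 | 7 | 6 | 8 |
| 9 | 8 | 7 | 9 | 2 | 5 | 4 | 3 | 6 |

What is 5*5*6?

2

5*5 = 6
6*6 = 2
(Structurally, M here is isomorphic to the quaternion group Q_8.)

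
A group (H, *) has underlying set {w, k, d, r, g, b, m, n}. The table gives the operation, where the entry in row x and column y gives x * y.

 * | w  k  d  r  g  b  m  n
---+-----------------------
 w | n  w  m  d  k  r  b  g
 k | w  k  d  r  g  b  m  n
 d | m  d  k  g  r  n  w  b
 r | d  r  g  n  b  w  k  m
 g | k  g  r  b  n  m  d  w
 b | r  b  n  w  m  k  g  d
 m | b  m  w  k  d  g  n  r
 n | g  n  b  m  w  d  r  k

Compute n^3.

n

n^1 = n
n^2 = n * n = k
n^3 = k * n = n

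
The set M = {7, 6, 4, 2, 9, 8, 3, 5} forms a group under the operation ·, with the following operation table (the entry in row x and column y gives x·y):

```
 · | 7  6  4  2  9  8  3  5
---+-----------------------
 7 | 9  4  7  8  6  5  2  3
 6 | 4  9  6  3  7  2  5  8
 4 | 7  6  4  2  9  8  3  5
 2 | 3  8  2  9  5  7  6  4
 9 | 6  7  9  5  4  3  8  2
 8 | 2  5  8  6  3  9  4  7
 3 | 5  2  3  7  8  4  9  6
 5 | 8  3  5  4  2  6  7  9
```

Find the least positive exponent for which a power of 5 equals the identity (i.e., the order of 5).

4

The identity element is 4 (its row matches the header).
5^1 = 5
5^2 = 5·5 = 9
5^3 = 9·5 = 2
5^4 = 2·5 = 4
The first power of 5 equal to the identity is 5^4, so ord(5) = 4.
(Structurally, M here is isomorphic to the quaternion group Q_8.)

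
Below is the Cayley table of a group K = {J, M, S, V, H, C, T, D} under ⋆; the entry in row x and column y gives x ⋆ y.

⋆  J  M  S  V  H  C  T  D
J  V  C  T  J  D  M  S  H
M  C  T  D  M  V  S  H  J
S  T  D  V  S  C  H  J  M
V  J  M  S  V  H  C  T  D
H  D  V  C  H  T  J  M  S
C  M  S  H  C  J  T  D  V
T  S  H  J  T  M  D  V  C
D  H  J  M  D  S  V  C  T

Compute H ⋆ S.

C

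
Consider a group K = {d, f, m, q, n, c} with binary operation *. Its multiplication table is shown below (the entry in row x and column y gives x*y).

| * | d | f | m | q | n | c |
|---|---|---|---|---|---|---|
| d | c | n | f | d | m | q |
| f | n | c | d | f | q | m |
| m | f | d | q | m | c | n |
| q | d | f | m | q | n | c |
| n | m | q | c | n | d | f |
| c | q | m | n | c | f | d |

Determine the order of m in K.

The identity element is q (its row matches the header).
m^1 = m
m^2 = m*m = q
The first power of m equal to the identity is m^2, so ord(m) = 2.

2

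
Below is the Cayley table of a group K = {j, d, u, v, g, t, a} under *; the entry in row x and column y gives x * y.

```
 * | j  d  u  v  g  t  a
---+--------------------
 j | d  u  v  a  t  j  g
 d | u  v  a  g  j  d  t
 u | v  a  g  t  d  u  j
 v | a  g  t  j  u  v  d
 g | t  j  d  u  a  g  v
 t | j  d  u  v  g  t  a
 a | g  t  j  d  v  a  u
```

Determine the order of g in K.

7

The identity element is t (its row matches the header).
g^1 = g
g^2 = g * g = a
g^3 = a * g = v
g^4 = v * g = u
g^5 = u * g = d
g^6 = d * g = j
g^7 = j * g = t
The first power of g equal to the identity is g^7, so ord(g) = 7.
(Structurally, K here is isomorphic to the cyclic group Z_7.)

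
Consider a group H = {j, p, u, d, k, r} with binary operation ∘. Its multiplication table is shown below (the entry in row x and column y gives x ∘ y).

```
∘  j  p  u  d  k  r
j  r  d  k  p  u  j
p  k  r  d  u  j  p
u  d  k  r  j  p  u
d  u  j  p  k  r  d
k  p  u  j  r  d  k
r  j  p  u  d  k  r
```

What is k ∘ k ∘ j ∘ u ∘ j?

j

k ∘ k = d
d ∘ j = u
u ∘ u = r
r ∘ j = j
(Structurally, H here is isomorphic to the symmetric group S_3.)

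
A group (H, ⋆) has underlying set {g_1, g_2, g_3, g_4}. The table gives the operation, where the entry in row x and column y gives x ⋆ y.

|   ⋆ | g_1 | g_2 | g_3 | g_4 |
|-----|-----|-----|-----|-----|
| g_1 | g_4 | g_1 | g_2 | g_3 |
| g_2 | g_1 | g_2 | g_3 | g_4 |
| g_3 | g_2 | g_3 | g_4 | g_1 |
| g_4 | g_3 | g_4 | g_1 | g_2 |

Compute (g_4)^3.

g_4^1 = g_4
g_4^2 = g_4 ⋆ g_4 = g_2
g_4^3 = g_2 ⋆ g_4 = g_4
(Structurally, H here is isomorphic to the cyclic group Z_4.)

g_4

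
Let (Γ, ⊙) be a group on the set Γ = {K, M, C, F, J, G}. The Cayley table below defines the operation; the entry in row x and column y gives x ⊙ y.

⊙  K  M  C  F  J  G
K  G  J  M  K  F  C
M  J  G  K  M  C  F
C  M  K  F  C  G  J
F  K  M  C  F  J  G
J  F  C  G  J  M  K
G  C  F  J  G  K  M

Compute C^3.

C

C^1 = C
C^2 = C ⊙ C = F
C^3 = F ⊙ C = C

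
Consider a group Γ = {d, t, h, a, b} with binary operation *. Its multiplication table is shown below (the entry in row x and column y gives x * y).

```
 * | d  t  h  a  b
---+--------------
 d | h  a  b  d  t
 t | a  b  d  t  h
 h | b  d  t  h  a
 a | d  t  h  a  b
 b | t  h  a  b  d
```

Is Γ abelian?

Yes

Check whether the table is symmetric across its main diagonal.
Every entry (row x, col y) equals the entry (row y, col x), so Γ is abelian.
(In fact Γ ≅ the cyclic group Z_5.)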